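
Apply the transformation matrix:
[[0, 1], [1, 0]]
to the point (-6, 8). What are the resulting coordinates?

Matrix multiplication:
[[0, 1], [1, 0]] × [-6, 8]ᵀ
= [(0)(-6) + (1)(8), (1)(-6) + (0)(8)]ᵀ
= [8, -6]ᵀ
Result: (8, -6)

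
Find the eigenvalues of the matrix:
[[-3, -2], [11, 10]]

Characteristic equation: det(A - λI) = 0
λ² - (trace)λ + (det) = 0
trace = -3 + 10 = 7, det = (-3)(10) - (-2)(11) = -8
λ² - (7)λ + (-8) = 0
λ = (7 ± √((7)² - 4·(-8))) / 2 = (7 ± √81) / 2
Solving: λ = -1, 8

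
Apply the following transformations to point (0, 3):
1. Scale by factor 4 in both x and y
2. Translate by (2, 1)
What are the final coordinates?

Step 1: Scale (0, 3) by 4 → (0, 12)
Step 2: Translate by (2, 1) → (2, 13)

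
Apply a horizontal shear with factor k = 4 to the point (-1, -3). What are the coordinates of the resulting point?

Shear matrix for horizontal shear with factor k = 4:
[[1, 4], [0, 1]]
Result: (-1, -3) → (-13, -3)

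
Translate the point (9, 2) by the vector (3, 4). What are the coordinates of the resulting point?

Translation by (3, 4) (homogeneous matrix [[1, 0, 3], [0, 1, 4], [0, 0, 1]]):
x' = 9 + 3 = 12
y' = 2 + 4 = 6
Result: (12, 6)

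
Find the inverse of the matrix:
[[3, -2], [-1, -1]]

For [[a,b],[c,d]], inverse = (1/det)·[[d,-b],[-c,a]]
det = (3)(-1) - (-2)(-1) = -3 - 2 = -5
Inverse = (1/-5)·[[-1, 2], [1, 3]]
= [[1/5, -2/5], [-1/5, -3/5]]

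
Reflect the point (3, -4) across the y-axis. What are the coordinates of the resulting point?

Reflection across y-axis: (3, -4) → (-3, -4)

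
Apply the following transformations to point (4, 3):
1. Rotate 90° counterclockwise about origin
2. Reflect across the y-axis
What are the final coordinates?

Step 1: Rotate 90° → (-3, 4)
Step 2: Reflect across y-axis → (3, 4)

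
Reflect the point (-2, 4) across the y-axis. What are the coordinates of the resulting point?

Reflection across y-axis: (-2, 4) → (2, 4)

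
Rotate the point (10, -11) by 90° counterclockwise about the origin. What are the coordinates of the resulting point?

Rotation matrix for 90°: [[cos 90°, -sin 90°], [sin 90°, cos 90°]] = [[0, -1], [1, 0]]
[[0, -1], [1, 0]] × [10, -11]ᵀ = [11, 10]ᵀ
Result: (11, 10)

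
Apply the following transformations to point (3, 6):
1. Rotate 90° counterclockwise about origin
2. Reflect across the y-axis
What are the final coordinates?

Step 1: Rotate 90° → (-6, 3)
Step 2: Reflect across y-axis → (6, 3)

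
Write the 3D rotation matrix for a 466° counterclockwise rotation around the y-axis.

Rotation matrix for counterclockwise 466° around y-axis:
cos(466°) = -0.2756, sin(466°) = 0.9613
Result: [[-0.2756, 0, 0.9613], [0, 1, 0], [-0.9613, 0, -0.2756]]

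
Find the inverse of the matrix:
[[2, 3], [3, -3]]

For [[a,b],[c,d]], inverse = (1/det)·[[d,-b],[-c,a]]
det = (2)(-3) - (3)(3) = -6 - 9 = -15
Inverse = (1/-15)·[[-3, -3], [-3, 2]]
= [[1/5, 1/5], [1/5, -2/15]]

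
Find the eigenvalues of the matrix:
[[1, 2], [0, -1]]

Characteristic equation: det(A - λI) = 0
λ² - (trace)λ + (det) = 0
trace = 1 + -1 = 0, det = (1)(-1) - (2)(0) = -1
λ² - (0)λ + (-1) = 0
λ = (0 ± √((0)² - 4·(-1))) / 2 = (0 ± √4) / 2
Solving: λ = -1, 1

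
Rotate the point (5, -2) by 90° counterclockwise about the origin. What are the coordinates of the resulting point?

Rotation matrix for 90°: [[cos 90°, -sin 90°], [sin 90°, cos 90°]] = [[0, -1], [1, 0]]
[[0, -1], [1, 0]] × [5, -2]ᵀ = [2, 5]ᵀ
Result: (2, 5)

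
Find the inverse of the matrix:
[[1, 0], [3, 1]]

For [[a,b],[c,d]], inverse = (1/det)·[[d,-b],[-c,a]]
det = (1)(1) - (0)(3) = 1 - 0 = 1
Inverse = [[1, 0], [-3, 1]]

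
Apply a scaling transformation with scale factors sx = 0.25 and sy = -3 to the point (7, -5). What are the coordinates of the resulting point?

Scaling matrix:
[[0.25, 0], [0, -3]]
Result: (7 × 0.25, -5 × -3) = (1.75, 15)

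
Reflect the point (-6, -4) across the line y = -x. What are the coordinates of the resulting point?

Reflection across line y = -x: (-6, -4) → (4, 6)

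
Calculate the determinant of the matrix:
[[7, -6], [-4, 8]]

For a 2×2 matrix [[a, b], [c, d]], det = ad - bc
det = (7)(8) - (-6)(-4) = 56 - 24 = 32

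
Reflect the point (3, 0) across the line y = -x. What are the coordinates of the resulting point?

Reflection across line y = -x: (3, 0) → (0, -3)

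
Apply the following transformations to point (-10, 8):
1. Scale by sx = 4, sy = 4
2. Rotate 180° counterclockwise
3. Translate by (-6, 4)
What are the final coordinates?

Step 1: Scale → (-40, 32)
Step 2: Rotate 180° → (40, -32)
Step 3: Translate → (34, -28)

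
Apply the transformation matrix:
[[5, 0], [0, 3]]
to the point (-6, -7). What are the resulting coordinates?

Matrix multiplication:
[[5, 0], [0, 3]] × [-6, -7]ᵀ
= [(5)(-6) + (0)(-7), (0)(-6) + (3)(-7)]ᵀ
= [-30, -21]ᵀ
Result: (-30, -21)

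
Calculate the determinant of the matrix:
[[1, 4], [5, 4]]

For a 2×2 matrix [[a, b], [c, d]], det = ad - bc
det = (1)(4) - (4)(5) = 4 - 20 = -16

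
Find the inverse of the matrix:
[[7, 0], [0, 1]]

For [[a,b],[c,d]], inverse = (1/det)·[[d,-b],[-c,a]]
det = (7)(1) - (0)(0) = 7 - 0 = 7
Inverse = (1/7)·[[1, 0], [0, 7]]
= [[1/7, 0], [0, 1]]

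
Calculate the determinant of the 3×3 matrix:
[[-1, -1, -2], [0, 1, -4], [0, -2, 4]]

Expansion along first row:
det = -1·det([[1,-4],[-2,4]]) - -1·det([[0,-4],[0,4]]) + -2·det([[0,1],[0,-2]])
    = -1·(1·4 - -4·-2) - -1·(0·4 - -4·0) + -2·(0·-2 - 1·0)
    = -1·-4 - -1·0 + -2·0
    = 4 + 0 + 0 = 4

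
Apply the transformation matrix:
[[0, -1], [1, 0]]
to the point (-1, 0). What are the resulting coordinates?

Matrix multiplication:
[[0, -1], [1, 0]] × [-1, 0]ᵀ
= [(0)(-1) + (-1)(0), (1)(-1) + (0)(0)]ᵀ
= [0, -1]ᵀ
Result: (0, -1)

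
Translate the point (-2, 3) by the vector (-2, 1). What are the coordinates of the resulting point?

Translation by (-2, 1) (homogeneous matrix [[1, 0, -2], [0, 1, 1], [0, 0, 1]]):
x' = -2 + -2 = -4
y' = 3 + 1 = 4
Result: (-4, 4)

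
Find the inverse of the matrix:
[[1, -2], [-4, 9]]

For [[a,b],[c,d]], inverse = (1/det)·[[d,-b],[-c,a]]
det = (1)(9) - (-2)(-4) = 9 - 8 = 1
Inverse = [[9, 2], [4, 1]]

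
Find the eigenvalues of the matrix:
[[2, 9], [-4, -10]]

Characteristic equation: det(A - λI) = 0
λ² - (trace)λ + (det) = 0
trace = 2 + -10 = -8, det = (2)(-10) - (9)(-4) = 16
λ² - (-8)λ + (16) = 0
λ = (-8 ± √((-8)² - 4·(16))) / 2 = (-8 ± √0) / 2
Solving: λ = -4, -4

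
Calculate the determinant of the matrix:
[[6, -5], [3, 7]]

For a 2×2 matrix [[a, b], [c, d]], det = ad - bc
det = (6)(7) - (-5)(3) = 42 - -15 = 57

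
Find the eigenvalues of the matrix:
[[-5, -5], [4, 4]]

Characteristic equation: det(A - λI) = 0
λ² - (trace)λ + (det) = 0
trace = -5 + 4 = -1, det = (-5)(4) - (-5)(4) = 0
λ² - (-1)λ + (0) = 0
λ = (-1 ± √((-1)² - 4·(0))) / 2 = (-1 ± √1) / 2
Solving: λ = -1, 0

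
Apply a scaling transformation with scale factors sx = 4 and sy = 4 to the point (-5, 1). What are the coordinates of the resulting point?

Scaling matrix:
[[4, 0], [0, 4]]
Result: (-5 × 4, 1 × 4) = (-20, 4)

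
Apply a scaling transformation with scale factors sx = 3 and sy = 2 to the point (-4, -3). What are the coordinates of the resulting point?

Scaling matrix:
[[3, 0], [0, 2]]
Result: (-4 × 3, -3 × 2) = (-12, -6)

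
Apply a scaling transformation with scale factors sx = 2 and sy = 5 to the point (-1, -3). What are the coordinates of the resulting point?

Scaling matrix:
[[2, 0], [0, 5]]
Result: (-1 × 2, -3 × 5) = (-2, -15)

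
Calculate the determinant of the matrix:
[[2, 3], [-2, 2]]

For a 2×2 matrix [[a, b], [c, d]], det = ad - bc
det = (2)(2) - (3)(-2) = 4 - -6 = 10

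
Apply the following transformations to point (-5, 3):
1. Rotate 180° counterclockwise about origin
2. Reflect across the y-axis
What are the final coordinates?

Step 1: Rotate 180° → (5, -3)
Step 2: Reflect across y-axis → (-5, -3)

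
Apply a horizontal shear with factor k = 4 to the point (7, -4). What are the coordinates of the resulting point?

Shear matrix for horizontal shear with factor k = 4:
[[1, 4], [0, 1]]
Result: (7, -4) → (-9, -4)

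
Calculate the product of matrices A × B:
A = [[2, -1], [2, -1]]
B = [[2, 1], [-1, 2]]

Matrix multiplication:
C[0][0] = 2×2 + -1×-1 = 5
C[0][1] = 2×1 + -1×2 = 0
C[1][0] = 2×2 + -1×-1 = 5
C[1][1] = 2×1 + -1×2 = 0
Result: [[5, 0], [5, 0]]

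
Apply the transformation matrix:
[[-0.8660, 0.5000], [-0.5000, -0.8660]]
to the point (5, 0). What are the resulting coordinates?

Matrix multiplication:
[[-0.8660, 0.5000], [-0.5000, -0.8660]] × [5, 0]ᵀ
= [(-0.8660)(5) + (0.5000)(0), (-0.5000)(5) + (-0.8660)(0)]ᵀ
= [-4.3300, -2.5000]ᵀ
Result: (-4.3300, -2.5000)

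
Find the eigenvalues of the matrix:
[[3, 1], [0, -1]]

Characteristic equation: det(A - λI) = 0
λ² - (trace)λ + (det) = 0
trace = 3 + -1 = 2, det = (3)(-1) - (1)(0) = -3
λ² - (2)λ + (-3) = 0
λ = (2 ± √((2)² - 4·(-3))) / 2 = (2 ± √16) / 2
Solving: λ = -1, 3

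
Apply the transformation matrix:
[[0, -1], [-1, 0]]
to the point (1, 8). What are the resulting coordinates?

Matrix multiplication:
[[0, -1], [-1, 0]] × [1, 8]ᵀ
= [(0)(1) + (-1)(8), (-1)(1) + (0)(8)]ᵀ
= [-8, -1]ᵀ
Result: (-8, -1)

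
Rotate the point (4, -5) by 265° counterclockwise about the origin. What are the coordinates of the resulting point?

Rotation matrix for 265°: [[cos 265°, -sin 265°], [sin 265°, cos 265°]] ≈ [[-0.087156, 0.996195], [-0.996195, -0.087156]]
[[-0.087156, 0.996195], [-0.996195, -0.087156]] × [4, -5]ᵀ ≈ [-5.3296, -3.5490]ᵀ
Result: (-5.3296, -3.5490)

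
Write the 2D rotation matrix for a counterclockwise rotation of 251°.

Rotation matrix formula: [[cos θ, -sin θ], [sin θ, cos θ]]
For θ = 251°:
cos(251°) = -0.3256
sin(251°) = -0.9455
Result: [[-0.3256, 0.9455], [-0.9455, -0.3256]]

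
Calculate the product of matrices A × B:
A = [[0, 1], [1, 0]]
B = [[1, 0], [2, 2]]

Matrix multiplication:
C[0][0] = 0×1 + 1×2 = 2
C[0][1] = 0×0 + 1×2 = 2
C[1][0] = 1×1 + 0×2 = 1
C[1][1] = 1×0 + 0×2 = 0
Result: [[2, 2], [1, 0]]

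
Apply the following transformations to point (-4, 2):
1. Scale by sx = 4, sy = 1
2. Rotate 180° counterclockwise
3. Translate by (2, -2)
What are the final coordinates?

Step 1: Scale → (-16, 2)
Step 2: Rotate 180° → (16, -2)
Step 3: Translate → (18, -4)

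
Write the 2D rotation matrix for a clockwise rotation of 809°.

Rotation matrix formula: [[cos θ, -sin θ], [sin θ, cos θ]]
A clockwise rotation by 809° is equivalent to a counterclockwise rotation by -809°.
For θ = -809°:
cos(-809°) = 0.0175
sin(-809°) = -0.9998
Result: [[0.0175, 0.9998], [-0.9998, 0.0175]]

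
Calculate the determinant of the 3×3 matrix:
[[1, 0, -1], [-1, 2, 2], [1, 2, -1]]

Expansion along first row:
det = 1·det([[2,2],[2,-1]]) - 0·det([[-1,2],[1,-1]]) + -1·det([[-1,2],[1,2]])
    = 1·(2·-1 - 2·2) - 0·(-1·-1 - 2·1) + -1·(-1·2 - 2·1)
    = 1·-6 - 0·-1 + -1·-4
    = -6 + 0 + 4 = -2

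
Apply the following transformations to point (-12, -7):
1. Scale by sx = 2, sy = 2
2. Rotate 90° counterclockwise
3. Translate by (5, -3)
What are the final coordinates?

Step 1: Scale → (-24, -14)
Step 2: Rotate 90° → (14, -24)
Step 3: Translate → (19, -27)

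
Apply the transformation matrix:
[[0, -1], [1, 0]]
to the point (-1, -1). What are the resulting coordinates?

Matrix multiplication:
[[0, -1], [1, 0]] × [-1, -1]ᵀ
= [(0)(-1) + (-1)(-1), (1)(-1) + (0)(-1)]ᵀ
= [1, -1]ᵀ
Result: (1, -1)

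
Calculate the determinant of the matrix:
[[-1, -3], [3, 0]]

For a 2×2 matrix [[a, b], [c, d]], det = ad - bc
det = (-1)(0) - (-3)(3) = 0 - -9 = 9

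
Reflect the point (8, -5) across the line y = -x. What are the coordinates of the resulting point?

Reflection across line y = -x: (8, -5) → (5, -8)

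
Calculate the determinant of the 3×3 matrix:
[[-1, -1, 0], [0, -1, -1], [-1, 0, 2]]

Expansion along first row:
det = -1·det([[-1,-1],[0,2]]) - -1·det([[0,-1],[-1,2]]) + 0·det([[0,-1],[-1,0]])
    = -1·(-1·2 - -1·0) - -1·(0·2 - -1·-1) + 0·(0·0 - -1·-1)
    = -1·-2 - -1·-1 + 0·-1
    = 2 + -1 + 0 = 1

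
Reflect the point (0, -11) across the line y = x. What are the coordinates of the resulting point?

Reflection across line y = x: (0, -11) → (-11, 0)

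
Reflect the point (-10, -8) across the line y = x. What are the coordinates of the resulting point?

Reflection across line y = x: (-10, -8) → (-8, -10)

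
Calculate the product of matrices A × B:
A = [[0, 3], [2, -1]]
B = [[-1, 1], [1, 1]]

Matrix multiplication:
C[0][0] = 0×-1 + 3×1 = 3
C[0][1] = 0×1 + 3×1 = 3
C[1][0] = 2×-1 + -1×1 = -3
C[1][1] = 2×1 + -1×1 = 1
Result: [[3, 3], [-3, 1]]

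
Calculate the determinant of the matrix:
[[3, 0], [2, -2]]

For a 2×2 matrix [[a, b], [c, d]], det = ad - bc
det = (3)(-2) - (0)(2) = -6 - 0 = -6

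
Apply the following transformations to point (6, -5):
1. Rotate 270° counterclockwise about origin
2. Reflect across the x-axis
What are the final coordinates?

Step 1: Rotate 270° → (-5, -6)
Step 2: Reflect across x-axis → (-5, 6)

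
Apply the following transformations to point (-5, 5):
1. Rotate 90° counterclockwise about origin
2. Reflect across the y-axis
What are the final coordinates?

Step 1: Rotate 90° → (-5, -5)
Step 2: Reflect across y-axis → (5, -5)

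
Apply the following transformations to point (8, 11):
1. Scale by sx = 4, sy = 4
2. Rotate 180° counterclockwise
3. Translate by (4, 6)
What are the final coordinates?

Step 1: Scale → (32, 44)
Step 2: Rotate 180° → (-32, -44)
Step 3: Translate → (-28, -38)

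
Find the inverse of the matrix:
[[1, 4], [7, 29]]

For [[a,b],[c,d]], inverse = (1/det)·[[d,-b],[-c,a]]
det = (1)(29) - (4)(7) = 29 - 28 = 1
Inverse = [[29, -4], [-7, 1]]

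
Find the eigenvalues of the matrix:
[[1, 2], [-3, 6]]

Characteristic equation: det(A - λI) = 0
λ² - (trace)λ + (det) = 0
trace = 1 + 6 = 7, det = (1)(6) - (2)(-3) = 12
λ² - (7)λ + (12) = 0
λ = (7 ± √((7)² - 4·(12))) / 2 = (7 ± √1) / 2
Solving: λ = 3, 4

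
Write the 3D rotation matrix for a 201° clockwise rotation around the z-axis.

Rotation matrix for clockwise 201° around z-axis:
A clockwise rotation by 201° is a counterclockwise rotation by -201°.
cos(-201°) = -0.9336, sin(-201°) = 0.3584
Result: [[-0.9336, -0.3584, 0], [0.3584, -0.9336, 0], [0, 0, 1]]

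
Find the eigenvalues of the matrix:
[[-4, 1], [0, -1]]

Characteristic equation: det(A - λI) = 0
λ² - (trace)λ + (det) = 0
trace = -4 + -1 = -5, det = (-4)(-1) - (1)(0) = 4
λ² - (-5)λ + (4) = 0
λ = (-5 ± √((-5)² - 4·(4))) / 2 = (-5 ± √9) / 2
Solving: λ = -4, -1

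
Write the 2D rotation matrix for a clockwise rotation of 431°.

Rotation matrix formula: [[cos θ, -sin θ], [sin θ, cos θ]]
A clockwise rotation by 431° is equivalent to a counterclockwise rotation by -431°.
For θ = -431°:
cos(-431°) = 0.3256
sin(-431°) = -0.9455
Result: [[0.3256, 0.9455], [-0.9455, 0.3256]]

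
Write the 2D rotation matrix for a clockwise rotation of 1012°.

Rotation matrix formula: [[cos θ, -sin θ], [sin θ, cos θ]]
A clockwise rotation by 1012° is equivalent to a counterclockwise rotation by -1012°.
For θ = -1012°:
cos(-1012°) = 0.3746
sin(-1012°) = 0.9272
Result: [[0.3746, -0.9272], [0.9272, 0.3746]]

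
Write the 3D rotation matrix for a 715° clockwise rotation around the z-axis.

Rotation matrix for clockwise 715° around z-axis:
A clockwise rotation by 715° is a counterclockwise rotation by -715°.
cos(-715°) = 0.9962, sin(-715°) = 0.0872
Result: [[0.9962, -0.0872, 0], [0.0872, 0.9962, 0], [0, 0, 1]]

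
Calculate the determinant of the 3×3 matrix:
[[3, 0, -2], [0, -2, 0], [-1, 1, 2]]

Expansion along first row:
det = 3·det([[-2,0],[1,2]]) - 0·det([[0,0],[-1,2]]) + -2·det([[0,-2],[-1,1]])
    = 3·(-2·2 - 0·1) - 0·(0·2 - 0·-1) + -2·(0·1 - -2·-1)
    = 3·-4 - 0·0 + -2·-2
    = -12 + 0 + 4 = -8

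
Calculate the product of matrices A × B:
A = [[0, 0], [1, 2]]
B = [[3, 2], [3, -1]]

Matrix multiplication:
C[0][0] = 0×3 + 0×3 = 0
C[0][1] = 0×2 + 0×-1 = 0
C[1][0] = 1×3 + 2×3 = 9
C[1][1] = 1×2 + 2×-1 = 0
Result: [[0, 0], [9, 0]]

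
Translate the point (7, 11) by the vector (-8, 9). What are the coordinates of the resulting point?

Translation by (-8, 9) (homogeneous matrix [[1, 0, -8], [0, 1, 9], [0, 0, 1]]):
x' = 7 + -8 = -1
y' = 11 + 9 = 20
Result: (-1, 20)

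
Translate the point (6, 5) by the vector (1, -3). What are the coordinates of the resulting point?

Translation by (1, -3) (homogeneous matrix [[1, 0, 1], [0, 1, -3], [0, 0, 1]]):
x' = 6 + 1 = 7
y' = 5 + -3 = 2
Result: (7, 2)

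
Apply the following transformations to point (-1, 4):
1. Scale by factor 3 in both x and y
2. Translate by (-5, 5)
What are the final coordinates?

Step 1: Scale (-1, 4) by 3 → (-3, 12)
Step 2: Translate by (-5, 5) → (-8, 17)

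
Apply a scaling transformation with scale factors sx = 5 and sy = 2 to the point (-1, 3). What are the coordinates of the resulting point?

Scaling matrix:
[[5, 0], [0, 2]]
Result: (-1 × 5, 3 × 2) = (-5, 6)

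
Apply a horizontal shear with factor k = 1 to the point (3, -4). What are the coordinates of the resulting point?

Shear matrix for horizontal shear with factor k = 1:
[[1, 1], [0, 1]]
Result: (3, -4) → (-1, -4)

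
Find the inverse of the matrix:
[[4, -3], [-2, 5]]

For [[a,b],[c,d]], inverse = (1/det)·[[d,-b],[-c,a]]
det = (4)(5) - (-3)(-2) = 20 - 6 = 14
Inverse = (1/14)·[[5, 3], [2, 4]]
= [[5/14, 3/14], [1/7, 2/7]]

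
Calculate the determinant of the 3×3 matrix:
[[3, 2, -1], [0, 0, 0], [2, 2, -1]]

Expansion along first row:
det = 3·det([[0,0],[2,-1]]) - 2·det([[0,0],[2,-1]]) + -1·det([[0,0],[2,2]])
    = 3·(0·-1 - 0·2) - 2·(0·-1 - 0·2) + -1·(0·2 - 0·2)
    = 3·0 - 2·0 + -1·0
    = 0 + 0 + 0 = 0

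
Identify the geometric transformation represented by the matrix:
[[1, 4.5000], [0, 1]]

This matrix represents: horizontal shear with factor 4.5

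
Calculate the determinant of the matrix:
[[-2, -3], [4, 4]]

For a 2×2 matrix [[a, b], [c, d]], det = ad - bc
det = (-2)(4) - (-3)(4) = -8 - -12 = 4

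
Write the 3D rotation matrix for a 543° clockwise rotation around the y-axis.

Rotation matrix for clockwise 543° around y-axis:
A clockwise rotation by 543° is a counterclockwise rotation by -543°.
cos(-543°) = -0.9986, sin(-543°) = 0.0523
Result: [[-0.9986, 0, 0.0523], [0, 1, 0], [-0.0523, 0, -0.9986]]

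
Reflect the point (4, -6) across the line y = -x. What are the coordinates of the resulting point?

Reflection across line y = -x: (4, -6) → (6, -4)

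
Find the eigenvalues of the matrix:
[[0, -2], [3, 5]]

Characteristic equation: det(A - λI) = 0
λ² - (trace)λ + (det) = 0
trace = 0 + 5 = 5, det = (0)(5) - (-2)(3) = 6
λ² - (5)λ + (6) = 0
λ = (5 ± √((5)² - 4·(6))) / 2 = (5 ± √1) / 2
Solving: λ = 2, 3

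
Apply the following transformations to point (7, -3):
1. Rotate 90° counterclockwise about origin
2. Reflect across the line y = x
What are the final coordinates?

Step 1: Rotate 90° → (3, 7)
Step 2: Reflect across line y = x → (7, 3)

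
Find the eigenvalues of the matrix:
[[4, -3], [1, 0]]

Characteristic equation: det(A - λI) = 0
λ² - (trace)λ + (det) = 0
trace = 4 + 0 = 4, det = (4)(0) - (-3)(1) = 3
λ² - (4)λ + (3) = 0
λ = (4 ± √((4)² - 4·(3))) / 2 = (4 ± √4) / 2
Solving: λ = 1, 3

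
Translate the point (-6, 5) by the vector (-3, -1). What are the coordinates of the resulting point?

Translation by (-3, -1) (homogeneous matrix [[1, 0, -3], [0, 1, -1], [0, 0, 1]]):
x' = -6 + -3 = -9
y' = 5 + -1 = 4
Result: (-9, 4)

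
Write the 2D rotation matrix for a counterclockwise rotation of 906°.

Rotation matrix formula: [[cos θ, -sin θ], [sin θ, cos θ]]
For θ = 906°:
cos(906°) = -0.9945
sin(906°) = -0.1045
Result: [[-0.9945, 0.1045], [-0.1045, -0.9945]]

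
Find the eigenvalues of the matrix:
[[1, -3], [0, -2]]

Characteristic equation: det(A - λI) = 0
λ² - (trace)λ + (det) = 0
trace = 1 + -2 = -1, det = (1)(-2) - (-3)(0) = -2
λ² - (-1)λ + (-2) = 0
λ = (-1 ± √((-1)² - 4·(-2))) / 2 = (-1 ± √9) / 2
Solving: λ = -2, 1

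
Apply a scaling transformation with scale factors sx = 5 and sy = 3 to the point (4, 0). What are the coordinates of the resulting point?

Scaling matrix:
[[5, 0], [0, 3]]
Result: (4 × 5, 0 × 3) = (20, 0)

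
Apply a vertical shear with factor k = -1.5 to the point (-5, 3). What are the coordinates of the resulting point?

Shear matrix for vertical shear with factor k = -1.5:
[[1, 0], [-1.50, 1]]
Result: (-5, 3) → (-5, 10.5)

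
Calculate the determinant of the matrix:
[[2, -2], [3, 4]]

For a 2×2 matrix [[a, b], [c, d]], det = ad - bc
det = (2)(4) - (-2)(3) = 8 - -6 = 14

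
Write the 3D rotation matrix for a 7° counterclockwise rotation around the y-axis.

Rotation matrix for counterclockwise 7° around y-axis:
cos(7°) = 0.9925, sin(7°) = 0.1219
Result: [[0.9925, 0, 0.1219], [0, 1, 0], [-0.1219, 0, 0.9925]]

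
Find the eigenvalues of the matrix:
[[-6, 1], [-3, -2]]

Characteristic equation: det(A - λI) = 0
λ² - (trace)λ + (det) = 0
trace = -6 + -2 = -8, det = (-6)(-2) - (1)(-3) = 15
λ² - (-8)λ + (15) = 0
λ = (-8 ± √((-8)² - 4·(15))) / 2 = (-8 ± √4) / 2
Solving: λ = -5, -3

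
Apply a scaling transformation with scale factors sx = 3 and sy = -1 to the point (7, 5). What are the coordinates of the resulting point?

Scaling matrix:
[[3, 0], [0, -1]]
Result: (7 × 3, 5 × -1) = (21, -5)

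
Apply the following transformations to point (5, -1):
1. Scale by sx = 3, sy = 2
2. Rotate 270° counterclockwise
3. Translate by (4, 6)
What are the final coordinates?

Step 1: Scale → (15, -2)
Step 2: Rotate 270° → (-2, -15)
Step 3: Translate → (2, -9)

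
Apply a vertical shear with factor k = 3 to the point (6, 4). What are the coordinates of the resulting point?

Shear matrix for vertical shear with factor k = 3:
[[1, 0], [3, 1]]
Result: (6, 4) → (6, 22)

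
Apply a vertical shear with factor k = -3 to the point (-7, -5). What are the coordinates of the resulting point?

Shear matrix for vertical shear with factor k = -3:
[[1, 0], [-3, 1]]
Result: (-7, -5) → (-7, 16)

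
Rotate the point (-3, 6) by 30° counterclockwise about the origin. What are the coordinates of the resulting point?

Rotation matrix for 30°: [[cos 30°, -sin 30°], [sin 30°, cos 30°]] ≈ [[0.866025, -0.500000], [0.500000, 0.866025]]
[[0.866025, -0.500000], [0.500000, 0.866025]] × [-3, 6]ᵀ ≈ [-5.5981, 3.6962]ᵀ
Result: (-5.5981, 3.6962)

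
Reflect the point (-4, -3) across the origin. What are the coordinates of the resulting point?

Reflection across origin: (-4, -3) → (4, 3)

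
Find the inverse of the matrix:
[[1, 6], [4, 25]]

For [[a,b],[c,d]], inverse = (1/det)·[[d,-b],[-c,a]]
det = (1)(25) - (6)(4) = 25 - 24 = 1
Inverse = [[25, -6], [-4, 1]]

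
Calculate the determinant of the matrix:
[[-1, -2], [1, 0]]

For a 2×2 matrix [[a, b], [c, d]], det = ad - bc
det = (-1)(0) - (-2)(1) = 0 - -2 = 2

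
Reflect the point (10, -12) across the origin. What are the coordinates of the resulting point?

Reflection across origin: (10, -12) → (-10, 12)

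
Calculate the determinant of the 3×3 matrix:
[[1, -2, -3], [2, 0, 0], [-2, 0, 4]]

Expansion along first row:
det = 1·det([[0,0],[0,4]]) - -2·det([[2,0],[-2,4]]) + -3·det([[2,0],[-2,0]])
    = 1·(0·4 - 0·0) - -2·(2·4 - 0·-2) + -3·(2·0 - 0·-2)
    = 1·0 - -2·8 + -3·0
    = 0 + 16 + 0 = 16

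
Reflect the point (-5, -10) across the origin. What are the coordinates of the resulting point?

Reflection across origin: (-5, -10) → (5, 10)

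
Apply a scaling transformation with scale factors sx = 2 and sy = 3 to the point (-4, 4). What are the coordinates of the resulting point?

Scaling matrix:
[[2, 0], [0, 3]]
Result: (-4 × 2, 4 × 3) = (-8, 12)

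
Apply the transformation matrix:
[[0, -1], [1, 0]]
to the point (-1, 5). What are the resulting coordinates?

Matrix multiplication:
[[0, -1], [1, 0]] × [-1, 5]ᵀ
= [(0)(-1) + (-1)(5), (1)(-1) + (0)(5)]ᵀ
= [-5, -1]ᵀ
Result: (-5, -1)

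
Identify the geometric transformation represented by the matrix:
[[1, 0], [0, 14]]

This matrix represents: non-uniform scaling by sx = 1, sy = 14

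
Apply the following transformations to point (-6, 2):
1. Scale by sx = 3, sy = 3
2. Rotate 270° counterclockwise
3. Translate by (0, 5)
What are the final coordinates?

Step 1: Scale → (-18, 6)
Step 2: Rotate 270° → (6, 18)
Step 3: Translate → (6, 23)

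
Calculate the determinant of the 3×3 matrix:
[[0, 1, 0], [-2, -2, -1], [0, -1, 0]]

Expansion along first row:
det = 0·det([[-2,-1],[-1,0]]) - 1·det([[-2,-1],[0,0]]) + 0·det([[-2,-2],[0,-1]])
    = 0·(-2·0 - -1·-1) - 1·(-2·0 - -1·0) + 0·(-2·-1 - -2·0)
    = 0·-1 - 1·0 + 0·2
    = 0 + 0 + 0 = 0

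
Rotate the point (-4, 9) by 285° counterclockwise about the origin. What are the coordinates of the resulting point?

Rotation matrix for 285°: [[cos 285°, -sin 285°], [sin 285°, cos 285°]] ≈ [[0.258819, 0.965926], [-0.965926, 0.258819]]
[[0.258819, 0.965926], [-0.965926, 0.258819]] × [-4, 9]ᵀ ≈ [7.6581, 6.1931]ᵀ
Result: (7.6581, 6.1931)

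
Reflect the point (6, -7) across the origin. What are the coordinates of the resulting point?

Reflection across origin: (6, -7) → (-6, 7)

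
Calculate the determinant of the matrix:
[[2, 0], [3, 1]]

For a 2×2 matrix [[a, b], [c, d]], det = ad - bc
det = (2)(1) - (0)(3) = 2 - 0 = 2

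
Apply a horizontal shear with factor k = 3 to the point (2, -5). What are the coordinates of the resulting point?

Shear matrix for horizontal shear with factor k = 3:
[[1, 3], [0, 1]]
Result: (2, -5) → (-13, -5)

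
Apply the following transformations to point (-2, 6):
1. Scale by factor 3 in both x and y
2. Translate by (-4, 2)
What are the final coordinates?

Step 1: Scale (-2, 6) by 3 → (-6, 18)
Step 2: Translate by (-4, 2) → (-10, 20)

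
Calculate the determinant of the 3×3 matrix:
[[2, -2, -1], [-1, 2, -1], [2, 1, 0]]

Expansion along first row:
det = 2·det([[2,-1],[1,0]]) - -2·det([[-1,-1],[2,0]]) + -1·det([[-1,2],[2,1]])
    = 2·(2·0 - -1·1) - -2·(-1·0 - -1·2) + -1·(-1·1 - 2·2)
    = 2·1 - -2·2 + -1·-5
    = 2 + 4 + 5 = 11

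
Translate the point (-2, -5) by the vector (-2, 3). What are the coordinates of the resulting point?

Translation by (-2, 3) (homogeneous matrix [[1, 0, -2], [0, 1, 3], [0, 0, 1]]):
x' = -2 + -2 = -4
y' = -5 + 3 = -2
Result: (-4, -2)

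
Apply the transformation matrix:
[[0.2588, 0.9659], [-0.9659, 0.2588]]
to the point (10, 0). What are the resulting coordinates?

Matrix multiplication:
[[0.2588, 0.9659], [-0.9659, 0.2588]] × [10, 0]ᵀ
= [(0.2588)(10) + (0.9659)(0), (-0.9659)(10) + (0.2588)(0)]ᵀ
= [2.5880, -9.6590]ᵀ
Result: (2.5880, -9.6590)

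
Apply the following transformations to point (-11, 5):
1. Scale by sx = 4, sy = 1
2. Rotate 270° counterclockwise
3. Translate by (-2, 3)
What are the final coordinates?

Step 1: Scale → (-44, 5)
Step 2: Rotate 270° → (5, 44)
Step 3: Translate → (3, 47)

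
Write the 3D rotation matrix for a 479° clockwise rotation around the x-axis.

Rotation matrix for clockwise 479° around x-axis:
A clockwise rotation by 479° is a counterclockwise rotation by -479°.
cos(-479°) = -0.4848, sin(-479°) = -0.8746
Result: [[1, 0, 0], [0, -0.4848, 0.8746], [0, -0.8746, -0.4848]]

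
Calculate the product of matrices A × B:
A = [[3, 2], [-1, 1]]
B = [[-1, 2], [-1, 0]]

Matrix multiplication:
C[0][0] = 3×-1 + 2×-1 = -5
C[0][1] = 3×2 + 2×0 = 6
C[1][0] = -1×-1 + 1×-1 = 0
C[1][1] = -1×2 + 1×0 = -2
Result: [[-5, 6], [0, -2]]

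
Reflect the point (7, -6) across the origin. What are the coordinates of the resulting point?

Reflection across origin: (7, -6) → (-7, 6)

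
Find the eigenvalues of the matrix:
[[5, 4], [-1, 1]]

Characteristic equation: det(A - λI) = 0
λ² - (trace)λ + (det) = 0
trace = 5 + 1 = 6, det = (5)(1) - (4)(-1) = 9
λ² - (6)λ + (9) = 0
λ = (6 ± √((6)² - 4·(9))) / 2 = (6 ± √0) / 2
Solving: λ = 3, 3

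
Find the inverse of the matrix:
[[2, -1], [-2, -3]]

For [[a,b],[c,d]], inverse = (1/det)·[[d,-b],[-c,a]]
det = (2)(-3) - (-1)(-2) = -6 - 2 = -8
Inverse = (1/-8)·[[-3, 1], [2, 2]]
= [[3/8, -1/8], [-1/4, -1/4]]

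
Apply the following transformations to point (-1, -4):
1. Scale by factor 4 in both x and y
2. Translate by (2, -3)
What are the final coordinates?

Step 1: Scale (-1, -4) by 4 → (-4, -16)
Step 2: Translate by (2, -3) → (-2, -19)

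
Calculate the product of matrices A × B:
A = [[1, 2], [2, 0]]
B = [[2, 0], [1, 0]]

Matrix multiplication:
C[0][0] = 1×2 + 2×1 = 4
C[0][1] = 1×0 + 2×0 = 0
C[1][0] = 2×2 + 0×1 = 4
C[1][1] = 2×0 + 0×0 = 0
Result: [[4, 0], [4, 0]]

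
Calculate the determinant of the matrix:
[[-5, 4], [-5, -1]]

For a 2×2 matrix [[a, b], [c, d]], det = ad - bc
det = (-5)(-1) - (4)(-5) = 5 - -20 = 25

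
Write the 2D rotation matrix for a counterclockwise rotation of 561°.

Rotation matrix formula: [[cos θ, -sin θ], [sin θ, cos θ]]
For θ = 561°:
cos(561°) = -0.9336
sin(561°) = -0.3584
Result: [[-0.9336, 0.3584], [-0.3584, -0.9336]]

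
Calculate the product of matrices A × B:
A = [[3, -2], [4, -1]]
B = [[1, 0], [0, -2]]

Matrix multiplication:
C[0][0] = 3×1 + -2×0 = 3
C[0][1] = 3×0 + -2×-2 = 4
C[1][0] = 4×1 + -1×0 = 4
C[1][1] = 4×0 + -1×-2 = 2
Result: [[3, 4], [4, 2]]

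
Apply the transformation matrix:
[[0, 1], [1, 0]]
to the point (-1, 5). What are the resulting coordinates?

Matrix multiplication:
[[0, 1], [1, 0]] × [-1, 5]ᵀ
= [(0)(-1) + (1)(5), (1)(-1) + (0)(5)]ᵀ
= [5, -1]ᵀ
Result: (5, -1)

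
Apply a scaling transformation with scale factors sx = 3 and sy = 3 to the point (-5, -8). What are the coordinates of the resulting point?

Scaling matrix:
[[3, 0], [0, 3]]
Result: (-5 × 3, -8 × 3) = (-15, -24)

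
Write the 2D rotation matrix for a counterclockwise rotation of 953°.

Rotation matrix formula: [[cos θ, -sin θ], [sin θ, cos θ]]
For θ = 953°:
cos(953°) = -0.6018
sin(953°) = -0.7986
Result: [[-0.6018, 0.7986], [-0.7986, -0.6018]]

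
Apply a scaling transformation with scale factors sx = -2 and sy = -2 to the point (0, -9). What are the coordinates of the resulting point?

Scaling matrix:
[[-2, 0], [0, -2]]
Result: (0 × -2, -9 × -2) = (0, 18)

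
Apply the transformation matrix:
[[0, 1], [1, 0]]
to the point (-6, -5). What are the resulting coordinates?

Matrix multiplication:
[[0, 1], [1, 0]] × [-6, -5]ᵀ
= [(0)(-6) + (1)(-5), (1)(-6) + (0)(-5)]ᵀ
= [-5, -6]ᵀ
Result: (-5, -6)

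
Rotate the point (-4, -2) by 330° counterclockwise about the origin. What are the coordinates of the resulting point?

Rotation matrix for 330°: [[cos 330°, -sin 330°], [sin 330°, cos 330°]] ≈ [[0.866025, 0.500000], [-0.500000, 0.866025]]
[[0.866025, 0.500000], [-0.500000, 0.866025]] × [-4, -2]ᵀ ≈ [-4.4641, 0.2679]ᵀ
Result: (-4.4641, 0.2679)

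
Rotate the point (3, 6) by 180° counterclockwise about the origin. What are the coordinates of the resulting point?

Rotation matrix for 180°: [[cos 180°, -sin 180°], [sin 180°, cos 180°]] = [[-1, 0], [0, -1]]
[[-1, 0], [0, -1]] × [3, 6]ᵀ = [-3, -6]ᵀ
Result: (-3, -6)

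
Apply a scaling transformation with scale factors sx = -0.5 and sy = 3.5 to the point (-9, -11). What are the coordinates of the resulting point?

Scaling matrix:
[[-0.50, 0], [0, 3.50]]
Result: (-9 × -0.5, -11 × 3.5) = (4.5, -38.5)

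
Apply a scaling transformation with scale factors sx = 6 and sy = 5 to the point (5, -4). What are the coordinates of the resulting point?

Scaling matrix:
[[6, 0], [0, 5]]
Result: (5 × 6, -4 × 5) = (30, -20)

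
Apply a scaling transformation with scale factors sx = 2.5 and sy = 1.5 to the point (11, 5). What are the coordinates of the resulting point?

Scaling matrix:
[[2.50, 0], [0, 1.50]]
Result: (11 × 2.5, 5 × 1.5) = (27.5, 7.5)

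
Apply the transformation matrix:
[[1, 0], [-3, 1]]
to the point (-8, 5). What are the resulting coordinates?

Matrix multiplication:
[[1, 0], [-3, 1]] × [-8, 5]ᵀ
= [(1)(-8) + (0)(5), (-3)(-8) + (1)(5)]ᵀ
= [-8, 29]ᵀ
Result: (-8, 29)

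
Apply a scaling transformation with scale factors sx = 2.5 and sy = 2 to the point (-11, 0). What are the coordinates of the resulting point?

Scaling matrix:
[[2.50, 0], [0, 2]]
Result: (-11 × 2.5, 0 × 2) = (-27.5, 0)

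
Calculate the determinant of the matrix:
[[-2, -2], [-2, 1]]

For a 2×2 matrix [[a, b], [c, d]], det = ad - bc
det = (-2)(1) - (-2)(-2) = -2 - 4 = -6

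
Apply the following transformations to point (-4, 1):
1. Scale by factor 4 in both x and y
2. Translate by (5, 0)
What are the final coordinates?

Step 1: Scale (-4, 1) by 4 → (-16, 4)
Step 2: Translate by (5, 0) → (-11, 4)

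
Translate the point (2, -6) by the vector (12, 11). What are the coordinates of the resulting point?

Translation by (12, 11) (homogeneous matrix [[1, 0, 12], [0, 1, 11], [0, 0, 1]]):
x' = 2 + 12 = 14
y' = -6 + 11 = 5
Result: (14, 5)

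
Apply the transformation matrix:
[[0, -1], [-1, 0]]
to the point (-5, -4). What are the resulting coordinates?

Matrix multiplication:
[[0, -1], [-1, 0]] × [-5, -4]ᵀ
= [(0)(-5) + (-1)(-4), (-1)(-5) + (0)(-4)]ᵀ
= [4, 5]ᵀ
Result: (4, 5)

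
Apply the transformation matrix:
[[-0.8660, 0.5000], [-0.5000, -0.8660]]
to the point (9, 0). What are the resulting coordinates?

Matrix multiplication:
[[-0.8660, 0.5000], [-0.5000, -0.8660]] × [9, 0]ᵀ
= [(-0.8660)(9) + (0.5000)(0), (-0.5000)(9) + (-0.8660)(0)]ᵀ
= [-7.7940, -4.5000]ᵀ
Result: (-7.7940, -4.5000)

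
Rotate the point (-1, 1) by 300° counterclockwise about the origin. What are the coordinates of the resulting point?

Rotation matrix for 300°: [[cos 300°, -sin 300°], [sin 300°, cos 300°]] ≈ [[0.500000, 0.866025], [-0.866025, 0.500000]]
[[0.500000, 0.866025], [-0.866025, 0.500000]] × [-1, 1]ᵀ ≈ [0.3660, 1.3660]ᵀ
Result: (0.3660, 1.3660)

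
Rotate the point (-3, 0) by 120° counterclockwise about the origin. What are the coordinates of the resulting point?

Rotation matrix for 120°: [[cos 120°, -sin 120°], [sin 120°, cos 120°]] ≈ [[-0.500000, -0.866025], [0.866025, -0.500000]]
[[-0.500000, -0.866025], [0.866025, -0.500000]] × [-3, 0]ᵀ ≈ [1.5000, -2.5981]ᵀ
Result: (1.5000, -2.5981)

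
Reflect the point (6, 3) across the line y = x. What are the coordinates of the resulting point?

Reflection across line y = x: (6, 3) → (3, 6)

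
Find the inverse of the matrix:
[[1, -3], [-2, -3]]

For [[a,b],[c,d]], inverse = (1/det)·[[d,-b],[-c,a]]
det = (1)(-3) - (-3)(-2) = -3 - 6 = -9
Inverse = (1/-9)·[[-3, 3], [2, 1]]
= [[1/3, -1/3], [-2/9, -1/9]]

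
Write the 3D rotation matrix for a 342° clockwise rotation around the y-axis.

Rotation matrix for clockwise 342° around y-axis:
A clockwise rotation by 342° is a counterclockwise rotation by -342°.
cos(-342°) = 0.9511, sin(-342°) = 0.3090
Result: [[0.9511, 0, 0.3090], [0, 1, 0], [-0.3090, 0, 0.9511]]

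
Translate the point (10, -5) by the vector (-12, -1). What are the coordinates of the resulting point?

Translation by (-12, -1) (homogeneous matrix [[1, 0, -12], [0, 1, -1], [0, 0, 1]]):
x' = 10 + -12 = -2
y' = -5 + -1 = -6
Result: (-2, -6)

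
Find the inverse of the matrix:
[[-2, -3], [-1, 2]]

For [[a,b],[c,d]], inverse = (1/det)·[[d,-b],[-c,a]]
det = (-2)(2) - (-3)(-1) = -4 - 3 = -7
Inverse = (1/-7)·[[2, 3], [1, -2]]
= [[-2/7, -3/7], [-1/7, 2/7]]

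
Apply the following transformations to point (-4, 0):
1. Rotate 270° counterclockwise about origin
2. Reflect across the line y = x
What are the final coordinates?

Step 1: Rotate 270° → (0, 4)
Step 2: Reflect across line y = x → (4, 0)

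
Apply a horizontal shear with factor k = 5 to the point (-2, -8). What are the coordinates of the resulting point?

Shear matrix for horizontal shear with factor k = 5:
[[1, 5], [0, 1]]
Result: (-2, -8) → (-42, -8)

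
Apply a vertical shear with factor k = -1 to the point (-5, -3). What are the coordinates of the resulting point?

Shear matrix for vertical shear with factor k = -1:
[[1, 0], [-1, 1]]
Result: (-5, -3) → (-5, 2)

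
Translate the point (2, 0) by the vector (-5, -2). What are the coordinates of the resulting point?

Translation by (-5, -2) (homogeneous matrix [[1, 0, -5], [0, 1, -2], [0, 0, 1]]):
x' = 2 + -5 = -3
y' = 0 + -2 = -2
Result: (-3, -2)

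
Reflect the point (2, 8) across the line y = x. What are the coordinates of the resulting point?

Reflection across line y = x: (2, 8) → (8, 2)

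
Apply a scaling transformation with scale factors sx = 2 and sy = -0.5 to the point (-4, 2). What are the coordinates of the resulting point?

Scaling matrix:
[[2, 0], [0, -0.50]]
Result: (-4 × 2, 2 × -0.5) = (-8, -1)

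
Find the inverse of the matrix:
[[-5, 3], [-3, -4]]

For [[a,b],[c,d]], inverse = (1/det)·[[d,-b],[-c,a]]
det = (-5)(-4) - (3)(-3) = 20 - -9 = 29
Inverse = (1/29)·[[-4, -3], [3, -5]]
= [[-4/29, -3/29], [3/29, -5/29]]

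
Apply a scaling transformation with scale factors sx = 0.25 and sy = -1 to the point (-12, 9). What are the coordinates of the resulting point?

Scaling matrix:
[[0.25, 0], [0, -1]]
Result: (-12 × 0.25, 9 × -1) = (-3, -9)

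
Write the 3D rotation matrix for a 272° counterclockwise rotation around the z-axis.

Rotation matrix for counterclockwise 272° around z-axis:
cos(272°) = 0.0349, sin(272°) = -0.9994
Result: [[0.0349, 0.9994, 0], [-0.9994, 0.0349, 0], [0, 0, 1]]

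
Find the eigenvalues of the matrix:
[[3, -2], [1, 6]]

Characteristic equation: det(A - λI) = 0
λ² - (trace)λ + (det) = 0
trace = 3 + 6 = 9, det = (3)(6) - (-2)(1) = 20
λ² - (9)λ + (20) = 0
λ = (9 ± √((9)² - 4·(20))) / 2 = (9 ± √1) / 2
Solving: λ = 4, 5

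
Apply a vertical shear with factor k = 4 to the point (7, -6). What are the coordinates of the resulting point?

Shear matrix for vertical shear with factor k = 4:
[[1, 0], [4, 1]]
Result: (7, -6) → (7, 22)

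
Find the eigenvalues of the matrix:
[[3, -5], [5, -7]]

Characteristic equation: det(A - λI) = 0
λ² - (trace)λ + (det) = 0
trace = 3 + -7 = -4, det = (3)(-7) - (-5)(5) = 4
λ² - (-4)λ + (4) = 0
λ = (-4 ± √((-4)² - 4·(4))) / 2 = (-4 ± √0) / 2
Solving: λ = -2, -2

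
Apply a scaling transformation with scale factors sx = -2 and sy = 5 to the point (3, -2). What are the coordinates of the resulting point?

Scaling matrix:
[[-2, 0], [0, 5]]
Result: (3 × -2, -2 × 5) = (-6, -10)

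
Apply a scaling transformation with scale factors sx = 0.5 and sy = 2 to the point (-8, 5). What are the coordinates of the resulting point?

Scaling matrix:
[[0.50, 0], [0, 2]]
Result: (-8 × 0.5, 5 × 2) = (-4, 10)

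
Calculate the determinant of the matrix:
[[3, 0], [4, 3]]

For a 2×2 matrix [[a, b], [c, d]], det = ad - bc
det = (3)(3) - (0)(4) = 9 - 0 = 9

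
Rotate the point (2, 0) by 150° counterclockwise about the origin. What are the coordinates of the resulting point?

Rotation matrix for 150°: [[cos 150°, -sin 150°], [sin 150°, cos 150°]] ≈ [[-0.866025, -0.500000], [0.500000, -0.866025]]
[[-0.866025, -0.500000], [0.500000, -0.866025]] × [2, 0]ᵀ ≈ [-1.7321, 1]ᵀ
Result: (-1.7321, 1)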